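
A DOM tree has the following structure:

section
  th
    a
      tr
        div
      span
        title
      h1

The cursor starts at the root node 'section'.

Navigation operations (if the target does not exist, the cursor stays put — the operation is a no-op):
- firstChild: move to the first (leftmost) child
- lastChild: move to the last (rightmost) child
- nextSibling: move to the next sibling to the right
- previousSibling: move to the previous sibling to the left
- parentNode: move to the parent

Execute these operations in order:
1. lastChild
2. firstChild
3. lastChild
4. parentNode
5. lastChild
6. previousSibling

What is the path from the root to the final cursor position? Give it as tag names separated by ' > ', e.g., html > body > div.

After 1 (lastChild): th
After 2 (firstChild): a
After 3 (lastChild): h1
After 4 (parentNode): a
After 5 (lastChild): h1
After 6 (previousSibling): span

Answer: section > th > a > span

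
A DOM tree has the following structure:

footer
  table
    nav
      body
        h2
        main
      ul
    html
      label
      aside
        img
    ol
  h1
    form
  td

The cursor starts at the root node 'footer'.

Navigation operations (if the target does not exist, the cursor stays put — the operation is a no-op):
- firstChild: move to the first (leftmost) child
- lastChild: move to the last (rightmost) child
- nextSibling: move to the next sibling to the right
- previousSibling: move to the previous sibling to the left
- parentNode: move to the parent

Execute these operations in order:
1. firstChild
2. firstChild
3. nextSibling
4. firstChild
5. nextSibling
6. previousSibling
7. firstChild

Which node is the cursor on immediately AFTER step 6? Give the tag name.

Answer: label

Derivation:
After 1 (firstChild): table
After 2 (firstChild): nav
After 3 (nextSibling): html
After 4 (firstChild): label
After 5 (nextSibling): aside
After 6 (previousSibling): label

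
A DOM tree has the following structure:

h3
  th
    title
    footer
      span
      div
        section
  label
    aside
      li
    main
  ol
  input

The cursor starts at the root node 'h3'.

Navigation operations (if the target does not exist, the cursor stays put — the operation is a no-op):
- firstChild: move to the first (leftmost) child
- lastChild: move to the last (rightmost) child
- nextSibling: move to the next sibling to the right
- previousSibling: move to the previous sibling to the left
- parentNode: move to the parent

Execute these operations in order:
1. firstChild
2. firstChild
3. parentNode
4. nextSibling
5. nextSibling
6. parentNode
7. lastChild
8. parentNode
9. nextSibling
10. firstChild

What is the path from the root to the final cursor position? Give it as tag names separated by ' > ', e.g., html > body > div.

Answer: h3 > th

Derivation:
After 1 (firstChild): th
After 2 (firstChild): title
After 3 (parentNode): th
After 4 (nextSibling): label
After 5 (nextSibling): ol
After 6 (parentNode): h3
After 7 (lastChild): input
After 8 (parentNode): h3
After 9 (nextSibling): h3 (no-op, stayed)
After 10 (firstChild): th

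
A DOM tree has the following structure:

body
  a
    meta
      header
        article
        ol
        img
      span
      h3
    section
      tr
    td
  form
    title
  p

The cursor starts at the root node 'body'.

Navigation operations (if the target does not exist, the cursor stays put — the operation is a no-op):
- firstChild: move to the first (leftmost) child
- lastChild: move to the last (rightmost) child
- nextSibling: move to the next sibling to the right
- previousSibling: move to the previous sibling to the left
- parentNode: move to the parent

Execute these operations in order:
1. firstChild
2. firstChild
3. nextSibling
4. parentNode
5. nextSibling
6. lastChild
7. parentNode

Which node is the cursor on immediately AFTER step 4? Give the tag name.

Answer: a

Derivation:
After 1 (firstChild): a
After 2 (firstChild): meta
After 3 (nextSibling): section
After 4 (parentNode): a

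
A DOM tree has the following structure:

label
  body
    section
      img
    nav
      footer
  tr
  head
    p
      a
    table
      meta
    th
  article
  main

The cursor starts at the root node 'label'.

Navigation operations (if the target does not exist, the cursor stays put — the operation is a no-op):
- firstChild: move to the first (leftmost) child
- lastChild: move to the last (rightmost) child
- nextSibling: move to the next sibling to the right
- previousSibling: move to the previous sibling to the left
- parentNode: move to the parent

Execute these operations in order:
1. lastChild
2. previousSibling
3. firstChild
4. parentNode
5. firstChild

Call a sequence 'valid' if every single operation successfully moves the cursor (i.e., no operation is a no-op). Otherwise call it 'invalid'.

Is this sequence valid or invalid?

After 1 (lastChild): main
After 2 (previousSibling): article
After 3 (firstChild): article (no-op, stayed)
After 4 (parentNode): label
After 5 (firstChild): body

Answer: invalid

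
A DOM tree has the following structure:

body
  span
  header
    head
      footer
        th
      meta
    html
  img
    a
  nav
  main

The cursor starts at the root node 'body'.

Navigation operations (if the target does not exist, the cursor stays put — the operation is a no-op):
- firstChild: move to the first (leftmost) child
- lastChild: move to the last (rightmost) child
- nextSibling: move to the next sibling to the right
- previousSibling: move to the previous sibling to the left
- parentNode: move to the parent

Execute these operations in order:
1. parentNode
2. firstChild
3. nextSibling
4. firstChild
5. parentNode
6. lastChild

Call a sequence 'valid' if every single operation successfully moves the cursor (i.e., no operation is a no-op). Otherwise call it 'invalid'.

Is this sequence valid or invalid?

Answer: invalid

Derivation:
After 1 (parentNode): body (no-op, stayed)
After 2 (firstChild): span
After 3 (nextSibling): header
After 4 (firstChild): head
After 5 (parentNode): header
After 6 (lastChild): html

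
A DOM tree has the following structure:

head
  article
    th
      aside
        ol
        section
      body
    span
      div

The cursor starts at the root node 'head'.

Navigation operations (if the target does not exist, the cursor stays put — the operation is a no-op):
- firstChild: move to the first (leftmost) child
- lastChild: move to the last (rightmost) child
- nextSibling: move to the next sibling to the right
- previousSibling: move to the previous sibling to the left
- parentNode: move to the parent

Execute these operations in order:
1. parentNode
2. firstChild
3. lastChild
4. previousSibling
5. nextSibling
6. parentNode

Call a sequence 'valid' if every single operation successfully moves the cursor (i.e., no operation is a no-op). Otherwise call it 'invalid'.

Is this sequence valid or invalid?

Answer: invalid

Derivation:
After 1 (parentNode): head (no-op, stayed)
After 2 (firstChild): article
After 3 (lastChild): span
After 4 (previousSibling): th
After 5 (nextSibling): span
After 6 (parentNode): article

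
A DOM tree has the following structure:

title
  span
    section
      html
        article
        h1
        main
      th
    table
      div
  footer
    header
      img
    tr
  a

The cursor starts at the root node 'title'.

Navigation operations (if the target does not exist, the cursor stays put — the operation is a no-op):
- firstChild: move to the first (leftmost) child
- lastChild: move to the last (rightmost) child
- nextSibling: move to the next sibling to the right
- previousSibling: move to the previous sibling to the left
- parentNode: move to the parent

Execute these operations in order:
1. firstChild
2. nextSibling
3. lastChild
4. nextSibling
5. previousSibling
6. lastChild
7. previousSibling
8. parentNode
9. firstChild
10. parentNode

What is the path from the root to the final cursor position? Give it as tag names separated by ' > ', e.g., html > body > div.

Answer: title > footer > header

Derivation:
After 1 (firstChild): span
After 2 (nextSibling): footer
After 3 (lastChild): tr
After 4 (nextSibling): tr (no-op, stayed)
After 5 (previousSibling): header
After 6 (lastChild): img
After 7 (previousSibling): img (no-op, stayed)
After 8 (parentNode): header
After 9 (firstChild): img
After 10 (parentNode): header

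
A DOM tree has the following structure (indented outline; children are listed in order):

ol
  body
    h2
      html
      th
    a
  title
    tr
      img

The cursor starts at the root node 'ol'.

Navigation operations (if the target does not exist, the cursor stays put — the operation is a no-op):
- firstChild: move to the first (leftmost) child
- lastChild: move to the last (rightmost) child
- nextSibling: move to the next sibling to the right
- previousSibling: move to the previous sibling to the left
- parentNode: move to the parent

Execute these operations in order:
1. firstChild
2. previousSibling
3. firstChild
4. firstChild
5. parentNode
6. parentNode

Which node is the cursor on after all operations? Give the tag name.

Answer: body

Derivation:
After 1 (firstChild): body
After 2 (previousSibling): body (no-op, stayed)
After 3 (firstChild): h2
After 4 (firstChild): html
After 5 (parentNode): h2
After 6 (parentNode): body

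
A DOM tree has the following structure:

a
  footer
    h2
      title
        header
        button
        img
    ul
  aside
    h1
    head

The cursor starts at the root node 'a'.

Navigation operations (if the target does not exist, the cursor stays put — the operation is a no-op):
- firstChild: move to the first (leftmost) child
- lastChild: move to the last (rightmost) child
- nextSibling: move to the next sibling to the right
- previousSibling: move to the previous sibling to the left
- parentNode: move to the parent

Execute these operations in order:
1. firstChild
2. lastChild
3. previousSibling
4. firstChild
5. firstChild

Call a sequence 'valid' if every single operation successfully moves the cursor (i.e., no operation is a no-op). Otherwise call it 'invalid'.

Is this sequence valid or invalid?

Answer: valid

Derivation:
After 1 (firstChild): footer
After 2 (lastChild): ul
After 3 (previousSibling): h2
After 4 (firstChild): title
After 5 (firstChild): header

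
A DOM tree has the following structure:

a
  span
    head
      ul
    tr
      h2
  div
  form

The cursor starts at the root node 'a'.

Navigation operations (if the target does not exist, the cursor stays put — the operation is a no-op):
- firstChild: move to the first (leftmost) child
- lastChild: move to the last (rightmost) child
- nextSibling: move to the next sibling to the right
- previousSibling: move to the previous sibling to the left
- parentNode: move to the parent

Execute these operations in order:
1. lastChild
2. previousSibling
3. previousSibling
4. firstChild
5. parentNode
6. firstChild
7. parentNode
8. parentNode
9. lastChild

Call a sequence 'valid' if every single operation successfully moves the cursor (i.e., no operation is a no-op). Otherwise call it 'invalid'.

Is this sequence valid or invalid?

After 1 (lastChild): form
After 2 (previousSibling): div
After 3 (previousSibling): span
After 4 (firstChild): head
After 5 (parentNode): span
After 6 (firstChild): head
After 7 (parentNode): span
After 8 (parentNode): a
After 9 (lastChild): form

Answer: valid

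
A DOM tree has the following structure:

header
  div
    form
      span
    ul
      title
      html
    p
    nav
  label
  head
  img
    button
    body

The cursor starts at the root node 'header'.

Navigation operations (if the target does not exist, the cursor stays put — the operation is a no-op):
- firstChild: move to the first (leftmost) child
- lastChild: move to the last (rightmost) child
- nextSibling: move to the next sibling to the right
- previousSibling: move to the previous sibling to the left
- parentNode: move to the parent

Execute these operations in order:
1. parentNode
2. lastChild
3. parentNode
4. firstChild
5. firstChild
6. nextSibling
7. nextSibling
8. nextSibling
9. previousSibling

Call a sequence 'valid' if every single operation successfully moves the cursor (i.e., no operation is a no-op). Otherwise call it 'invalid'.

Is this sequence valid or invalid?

Answer: invalid

Derivation:
After 1 (parentNode): header (no-op, stayed)
After 2 (lastChild): img
After 3 (parentNode): header
After 4 (firstChild): div
After 5 (firstChild): form
After 6 (nextSibling): ul
After 7 (nextSibling): p
After 8 (nextSibling): nav
After 9 (previousSibling): p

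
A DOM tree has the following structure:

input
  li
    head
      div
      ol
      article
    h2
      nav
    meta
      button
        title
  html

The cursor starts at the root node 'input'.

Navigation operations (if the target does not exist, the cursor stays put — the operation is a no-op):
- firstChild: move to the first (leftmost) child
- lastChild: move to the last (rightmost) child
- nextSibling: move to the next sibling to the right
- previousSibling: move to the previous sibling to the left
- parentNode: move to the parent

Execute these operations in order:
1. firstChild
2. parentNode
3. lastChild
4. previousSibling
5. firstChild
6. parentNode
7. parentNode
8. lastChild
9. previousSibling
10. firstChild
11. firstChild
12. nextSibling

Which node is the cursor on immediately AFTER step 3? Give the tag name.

After 1 (firstChild): li
After 2 (parentNode): input
After 3 (lastChild): html

Answer: html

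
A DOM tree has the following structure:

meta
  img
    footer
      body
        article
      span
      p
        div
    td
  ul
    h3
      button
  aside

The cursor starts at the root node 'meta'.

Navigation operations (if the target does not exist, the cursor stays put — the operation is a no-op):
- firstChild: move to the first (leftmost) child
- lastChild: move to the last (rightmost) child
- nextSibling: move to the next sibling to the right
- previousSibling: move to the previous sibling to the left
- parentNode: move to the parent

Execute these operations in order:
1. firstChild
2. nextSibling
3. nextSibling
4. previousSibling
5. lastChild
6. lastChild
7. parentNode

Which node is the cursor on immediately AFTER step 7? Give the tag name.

After 1 (firstChild): img
After 2 (nextSibling): ul
After 3 (nextSibling): aside
After 4 (previousSibling): ul
After 5 (lastChild): h3
After 6 (lastChild): button
After 7 (parentNode): h3

Answer: h3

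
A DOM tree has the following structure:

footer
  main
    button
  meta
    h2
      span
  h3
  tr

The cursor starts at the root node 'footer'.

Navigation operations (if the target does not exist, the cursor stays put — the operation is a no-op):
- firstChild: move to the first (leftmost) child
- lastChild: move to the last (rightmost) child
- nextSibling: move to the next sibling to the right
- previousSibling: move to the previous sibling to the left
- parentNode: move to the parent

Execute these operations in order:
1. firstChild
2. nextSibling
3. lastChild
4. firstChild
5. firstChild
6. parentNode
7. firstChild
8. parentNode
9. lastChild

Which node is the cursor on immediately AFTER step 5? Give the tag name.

Answer: span

Derivation:
After 1 (firstChild): main
After 2 (nextSibling): meta
After 3 (lastChild): h2
After 4 (firstChild): span
After 5 (firstChild): span (no-op, stayed)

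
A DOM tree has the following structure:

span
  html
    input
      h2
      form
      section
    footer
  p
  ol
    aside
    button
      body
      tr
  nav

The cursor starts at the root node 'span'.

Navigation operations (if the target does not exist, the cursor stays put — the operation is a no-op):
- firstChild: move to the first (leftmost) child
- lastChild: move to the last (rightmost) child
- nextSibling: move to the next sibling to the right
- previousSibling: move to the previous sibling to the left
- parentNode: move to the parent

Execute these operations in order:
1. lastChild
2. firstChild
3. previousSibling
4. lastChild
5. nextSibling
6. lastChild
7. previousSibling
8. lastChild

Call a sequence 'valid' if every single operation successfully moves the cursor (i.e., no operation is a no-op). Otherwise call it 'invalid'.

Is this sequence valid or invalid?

After 1 (lastChild): nav
After 2 (firstChild): nav (no-op, stayed)
After 3 (previousSibling): ol
After 4 (lastChild): button
After 5 (nextSibling): button (no-op, stayed)
After 6 (lastChild): tr
After 7 (previousSibling): body
After 8 (lastChild): body (no-op, stayed)

Answer: invalid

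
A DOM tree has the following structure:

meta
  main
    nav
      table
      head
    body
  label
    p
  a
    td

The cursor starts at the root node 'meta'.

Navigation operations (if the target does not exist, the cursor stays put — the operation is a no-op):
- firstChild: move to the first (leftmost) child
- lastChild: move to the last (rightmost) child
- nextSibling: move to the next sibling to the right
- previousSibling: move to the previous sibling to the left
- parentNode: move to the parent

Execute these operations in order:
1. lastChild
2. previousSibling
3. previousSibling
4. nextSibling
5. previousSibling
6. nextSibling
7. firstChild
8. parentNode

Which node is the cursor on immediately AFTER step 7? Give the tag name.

After 1 (lastChild): a
After 2 (previousSibling): label
After 3 (previousSibling): main
After 4 (nextSibling): label
After 5 (previousSibling): main
After 6 (nextSibling): label
After 7 (firstChild): p

Answer: p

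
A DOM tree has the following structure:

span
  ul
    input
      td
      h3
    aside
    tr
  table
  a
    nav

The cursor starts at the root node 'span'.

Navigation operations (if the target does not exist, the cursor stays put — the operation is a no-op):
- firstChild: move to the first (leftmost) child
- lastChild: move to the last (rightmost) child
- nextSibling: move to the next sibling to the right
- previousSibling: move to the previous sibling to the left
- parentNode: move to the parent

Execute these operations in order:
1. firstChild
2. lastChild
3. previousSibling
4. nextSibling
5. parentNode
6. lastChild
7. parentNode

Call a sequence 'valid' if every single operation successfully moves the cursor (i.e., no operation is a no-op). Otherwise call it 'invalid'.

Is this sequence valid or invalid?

Answer: valid

Derivation:
After 1 (firstChild): ul
After 2 (lastChild): tr
After 3 (previousSibling): aside
After 4 (nextSibling): tr
After 5 (parentNode): ul
After 6 (lastChild): tr
After 7 (parentNode): ul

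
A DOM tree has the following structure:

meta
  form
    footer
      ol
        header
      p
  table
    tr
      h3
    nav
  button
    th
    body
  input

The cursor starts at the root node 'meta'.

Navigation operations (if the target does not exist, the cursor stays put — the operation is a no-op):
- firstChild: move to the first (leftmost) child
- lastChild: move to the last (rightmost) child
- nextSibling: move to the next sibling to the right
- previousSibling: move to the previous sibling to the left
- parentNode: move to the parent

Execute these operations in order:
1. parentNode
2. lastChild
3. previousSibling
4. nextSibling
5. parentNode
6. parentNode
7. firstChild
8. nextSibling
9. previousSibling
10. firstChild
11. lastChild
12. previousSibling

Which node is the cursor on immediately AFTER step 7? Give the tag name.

After 1 (parentNode): meta (no-op, stayed)
After 2 (lastChild): input
After 3 (previousSibling): button
After 4 (nextSibling): input
After 5 (parentNode): meta
After 6 (parentNode): meta (no-op, stayed)
After 7 (firstChild): form

Answer: form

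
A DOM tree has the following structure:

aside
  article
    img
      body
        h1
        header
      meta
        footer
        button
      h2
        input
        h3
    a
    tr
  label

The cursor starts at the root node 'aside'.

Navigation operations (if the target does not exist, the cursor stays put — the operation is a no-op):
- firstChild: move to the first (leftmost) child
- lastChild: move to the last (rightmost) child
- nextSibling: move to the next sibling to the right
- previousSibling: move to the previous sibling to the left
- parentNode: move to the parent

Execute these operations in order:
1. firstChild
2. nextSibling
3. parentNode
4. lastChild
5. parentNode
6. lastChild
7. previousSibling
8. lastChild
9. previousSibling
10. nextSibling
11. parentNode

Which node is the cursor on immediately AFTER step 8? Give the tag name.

Answer: tr

Derivation:
After 1 (firstChild): article
After 2 (nextSibling): label
After 3 (parentNode): aside
After 4 (lastChild): label
After 5 (parentNode): aside
After 6 (lastChild): label
After 7 (previousSibling): article
After 8 (lastChild): tr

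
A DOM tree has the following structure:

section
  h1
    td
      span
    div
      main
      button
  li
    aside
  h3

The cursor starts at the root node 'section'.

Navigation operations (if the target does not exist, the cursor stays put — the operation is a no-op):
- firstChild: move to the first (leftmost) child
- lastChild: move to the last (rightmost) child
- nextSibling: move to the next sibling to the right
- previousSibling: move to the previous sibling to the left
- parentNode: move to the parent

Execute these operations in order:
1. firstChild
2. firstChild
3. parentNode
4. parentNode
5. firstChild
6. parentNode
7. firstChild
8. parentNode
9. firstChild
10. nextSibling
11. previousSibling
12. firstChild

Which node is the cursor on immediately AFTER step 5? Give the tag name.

After 1 (firstChild): h1
After 2 (firstChild): td
After 3 (parentNode): h1
After 4 (parentNode): section
After 5 (firstChild): h1

Answer: h1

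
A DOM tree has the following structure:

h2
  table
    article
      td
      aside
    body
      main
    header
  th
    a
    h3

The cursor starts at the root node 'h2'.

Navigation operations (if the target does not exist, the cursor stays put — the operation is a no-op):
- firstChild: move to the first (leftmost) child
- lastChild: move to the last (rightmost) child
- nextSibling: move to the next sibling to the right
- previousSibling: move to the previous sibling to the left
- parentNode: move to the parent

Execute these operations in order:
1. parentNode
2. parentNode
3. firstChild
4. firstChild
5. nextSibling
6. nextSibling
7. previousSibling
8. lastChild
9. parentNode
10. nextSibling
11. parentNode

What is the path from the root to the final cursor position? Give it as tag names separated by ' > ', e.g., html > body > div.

After 1 (parentNode): h2 (no-op, stayed)
After 2 (parentNode): h2 (no-op, stayed)
After 3 (firstChild): table
After 4 (firstChild): article
After 5 (nextSibling): body
After 6 (nextSibling): header
After 7 (previousSibling): body
After 8 (lastChild): main
After 9 (parentNode): body
After 10 (nextSibling): header
After 11 (parentNode): table

Answer: h2 > table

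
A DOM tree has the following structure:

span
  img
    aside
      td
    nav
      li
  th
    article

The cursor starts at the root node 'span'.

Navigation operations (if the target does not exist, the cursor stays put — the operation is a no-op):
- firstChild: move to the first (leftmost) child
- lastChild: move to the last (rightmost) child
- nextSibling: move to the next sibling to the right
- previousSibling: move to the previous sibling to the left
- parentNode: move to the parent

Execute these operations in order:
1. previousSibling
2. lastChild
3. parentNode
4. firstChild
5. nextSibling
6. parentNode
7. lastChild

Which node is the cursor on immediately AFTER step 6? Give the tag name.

After 1 (previousSibling): span (no-op, stayed)
After 2 (lastChild): th
After 3 (parentNode): span
After 4 (firstChild): img
After 5 (nextSibling): th
After 6 (parentNode): span

Answer: span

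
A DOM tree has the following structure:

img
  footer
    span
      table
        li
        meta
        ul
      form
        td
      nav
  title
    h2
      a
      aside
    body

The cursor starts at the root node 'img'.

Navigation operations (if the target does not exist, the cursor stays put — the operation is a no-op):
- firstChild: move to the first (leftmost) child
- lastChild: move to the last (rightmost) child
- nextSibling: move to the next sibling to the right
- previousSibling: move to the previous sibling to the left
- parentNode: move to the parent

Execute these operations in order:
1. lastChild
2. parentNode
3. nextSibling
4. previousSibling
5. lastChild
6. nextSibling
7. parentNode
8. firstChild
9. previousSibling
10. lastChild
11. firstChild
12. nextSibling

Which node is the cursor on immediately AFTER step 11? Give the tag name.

After 1 (lastChild): title
After 2 (parentNode): img
After 3 (nextSibling): img (no-op, stayed)
After 4 (previousSibling): img (no-op, stayed)
After 5 (lastChild): title
After 6 (nextSibling): title (no-op, stayed)
After 7 (parentNode): img
After 8 (firstChild): footer
After 9 (previousSibling): footer (no-op, stayed)
After 10 (lastChild): span
After 11 (firstChild): table

Answer: table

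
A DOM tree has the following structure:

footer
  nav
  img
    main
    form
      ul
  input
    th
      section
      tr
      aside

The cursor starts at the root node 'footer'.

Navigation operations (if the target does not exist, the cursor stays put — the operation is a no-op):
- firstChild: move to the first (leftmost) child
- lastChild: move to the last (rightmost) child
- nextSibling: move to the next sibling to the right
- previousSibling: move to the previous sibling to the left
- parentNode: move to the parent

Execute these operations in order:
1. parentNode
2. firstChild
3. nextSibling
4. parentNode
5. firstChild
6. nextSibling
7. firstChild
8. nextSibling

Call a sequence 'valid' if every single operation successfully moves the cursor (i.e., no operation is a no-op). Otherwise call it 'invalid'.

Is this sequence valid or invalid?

After 1 (parentNode): footer (no-op, stayed)
After 2 (firstChild): nav
After 3 (nextSibling): img
After 4 (parentNode): footer
After 5 (firstChild): nav
After 6 (nextSibling): img
After 7 (firstChild): main
After 8 (nextSibling): form

Answer: invalid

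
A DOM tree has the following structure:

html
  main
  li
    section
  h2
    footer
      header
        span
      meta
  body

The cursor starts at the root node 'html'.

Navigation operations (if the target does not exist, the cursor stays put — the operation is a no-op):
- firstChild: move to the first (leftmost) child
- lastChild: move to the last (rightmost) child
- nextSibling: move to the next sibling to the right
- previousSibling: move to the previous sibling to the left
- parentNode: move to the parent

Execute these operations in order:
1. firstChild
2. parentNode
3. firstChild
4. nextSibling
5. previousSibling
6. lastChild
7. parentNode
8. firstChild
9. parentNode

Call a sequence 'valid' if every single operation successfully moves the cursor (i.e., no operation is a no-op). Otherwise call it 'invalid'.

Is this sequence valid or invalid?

Answer: invalid

Derivation:
After 1 (firstChild): main
After 2 (parentNode): html
After 3 (firstChild): main
After 4 (nextSibling): li
After 5 (previousSibling): main
After 6 (lastChild): main (no-op, stayed)
After 7 (parentNode): html
After 8 (firstChild): main
After 9 (parentNode): html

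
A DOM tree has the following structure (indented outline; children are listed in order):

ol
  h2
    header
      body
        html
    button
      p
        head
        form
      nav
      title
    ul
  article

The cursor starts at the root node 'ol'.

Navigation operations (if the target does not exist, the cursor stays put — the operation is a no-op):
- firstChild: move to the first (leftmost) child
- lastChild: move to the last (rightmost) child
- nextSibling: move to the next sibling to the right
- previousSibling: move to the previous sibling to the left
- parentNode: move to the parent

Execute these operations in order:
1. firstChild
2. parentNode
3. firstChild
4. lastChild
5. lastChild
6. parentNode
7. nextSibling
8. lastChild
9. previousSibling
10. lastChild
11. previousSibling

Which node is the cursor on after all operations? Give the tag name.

After 1 (firstChild): h2
After 2 (parentNode): ol
After 3 (firstChild): h2
After 4 (lastChild): ul
After 5 (lastChild): ul (no-op, stayed)
After 6 (parentNode): h2
After 7 (nextSibling): article
After 8 (lastChild): article (no-op, stayed)
After 9 (previousSibling): h2
After 10 (lastChild): ul
After 11 (previousSibling): button

Answer: button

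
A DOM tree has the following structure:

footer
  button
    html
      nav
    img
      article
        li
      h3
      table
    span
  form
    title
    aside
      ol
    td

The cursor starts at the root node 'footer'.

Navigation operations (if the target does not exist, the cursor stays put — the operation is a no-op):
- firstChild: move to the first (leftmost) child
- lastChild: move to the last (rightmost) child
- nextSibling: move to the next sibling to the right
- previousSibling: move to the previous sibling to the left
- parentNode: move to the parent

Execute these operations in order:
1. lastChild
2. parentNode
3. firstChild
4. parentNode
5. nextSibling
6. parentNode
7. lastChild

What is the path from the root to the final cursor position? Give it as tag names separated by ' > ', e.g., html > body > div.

Answer: footer > form

Derivation:
After 1 (lastChild): form
After 2 (parentNode): footer
After 3 (firstChild): button
After 4 (parentNode): footer
After 5 (nextSibling): footer (no-op, stayed)
After 6 (parentNode): footer (no-op, stayed)
After 7 (lastChild): form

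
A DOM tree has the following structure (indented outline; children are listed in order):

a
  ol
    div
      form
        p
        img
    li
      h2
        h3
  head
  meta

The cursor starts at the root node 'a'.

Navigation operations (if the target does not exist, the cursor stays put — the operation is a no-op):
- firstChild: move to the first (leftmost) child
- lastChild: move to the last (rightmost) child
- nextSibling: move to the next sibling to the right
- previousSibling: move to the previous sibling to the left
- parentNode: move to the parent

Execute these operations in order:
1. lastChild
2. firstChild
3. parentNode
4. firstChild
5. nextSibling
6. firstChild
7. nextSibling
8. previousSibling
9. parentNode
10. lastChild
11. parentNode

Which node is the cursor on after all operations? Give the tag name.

After 1 (lastChild): meta
After 2 (firstChild): meta (no-op, stayed)
After 3 (parentNode): a
After 4 (firstChild): ol
After 5 (nextSibling): head
After 6 (firstChild): head (no-op, stayed)
After 7 (nextSibling): meta
After 8 (previousSibling): head
After 9 (parentNode): a
After 10 (lastChild): meta
After 11 (parentNode): a

Answer: a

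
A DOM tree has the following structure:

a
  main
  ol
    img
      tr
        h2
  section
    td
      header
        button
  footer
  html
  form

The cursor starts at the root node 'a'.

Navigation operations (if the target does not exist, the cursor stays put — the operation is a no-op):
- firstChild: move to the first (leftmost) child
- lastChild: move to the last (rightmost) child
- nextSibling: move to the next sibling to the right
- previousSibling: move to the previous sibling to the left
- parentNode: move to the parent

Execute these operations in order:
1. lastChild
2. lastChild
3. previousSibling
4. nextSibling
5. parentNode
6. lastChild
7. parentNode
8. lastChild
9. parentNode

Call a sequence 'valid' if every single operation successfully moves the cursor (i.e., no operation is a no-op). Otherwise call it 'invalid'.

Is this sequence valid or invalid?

After 1 (lastChild): form
After 2 (lastChild): form (no-op, stayed)
After 3 (previousSibling): html
After 4 (nextSibling): form
After 5 (parentNode): a
After 6 (lastChild): form
After 7 (parentNode): a
After 8 (lastChild): form
After 9 (parentNode): a

Answer: invalid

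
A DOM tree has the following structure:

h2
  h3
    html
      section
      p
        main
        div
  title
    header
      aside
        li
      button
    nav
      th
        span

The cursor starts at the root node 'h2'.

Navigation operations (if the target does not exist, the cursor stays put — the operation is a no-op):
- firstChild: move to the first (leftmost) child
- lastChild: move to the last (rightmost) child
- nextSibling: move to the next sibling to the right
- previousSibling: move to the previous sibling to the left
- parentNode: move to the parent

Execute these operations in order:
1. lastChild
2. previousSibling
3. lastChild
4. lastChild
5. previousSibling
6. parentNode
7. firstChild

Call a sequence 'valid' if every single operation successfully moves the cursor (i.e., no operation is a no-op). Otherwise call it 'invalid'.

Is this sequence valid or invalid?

Answer: valid

Derivation:
After 1 (lastChild): title
After 2 (previousSibling): h3
After 3 (lastChild): html
After 4 (lastChild): p
After 5 (previousSibling): section
After 6 (parentNode): html
After 7 (firstChild): section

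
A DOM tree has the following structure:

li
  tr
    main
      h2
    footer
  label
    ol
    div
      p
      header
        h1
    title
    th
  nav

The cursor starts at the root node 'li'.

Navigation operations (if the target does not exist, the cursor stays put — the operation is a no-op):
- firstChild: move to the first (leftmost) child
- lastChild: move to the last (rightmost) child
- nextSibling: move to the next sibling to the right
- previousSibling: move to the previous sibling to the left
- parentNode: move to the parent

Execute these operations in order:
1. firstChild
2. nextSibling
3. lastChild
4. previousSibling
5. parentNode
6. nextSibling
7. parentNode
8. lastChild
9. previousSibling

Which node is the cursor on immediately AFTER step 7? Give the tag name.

Answer: li

Derivation:
After 1 (firstChild): tr
After 2 (nextSibling): label
After 3 (lastChild): th
After 4 (previousSibling): title
After 5 (parentNode): label
After 6 (nextSibling): nav
After 7 (parentNode): li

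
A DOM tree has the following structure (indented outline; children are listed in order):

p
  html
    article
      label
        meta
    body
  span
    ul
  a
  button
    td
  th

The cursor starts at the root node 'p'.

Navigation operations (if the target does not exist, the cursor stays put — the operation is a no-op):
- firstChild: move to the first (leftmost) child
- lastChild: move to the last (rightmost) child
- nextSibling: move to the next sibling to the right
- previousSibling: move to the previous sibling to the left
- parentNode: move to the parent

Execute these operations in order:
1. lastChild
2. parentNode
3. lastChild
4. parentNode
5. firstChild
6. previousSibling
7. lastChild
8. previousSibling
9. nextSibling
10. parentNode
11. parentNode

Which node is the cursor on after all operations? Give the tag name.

After 1 (lastChild): th
After 2 (parentNode): p
After 3 (lastChild): th
After 4 (parentNode): p
After 5 (firstChild): html
After 6 (previousSibling): html (no-op, stayed)
After 7 (lastChild): body
After 8 (previousSibling): article
After 9 (nextSibling): body
After 10 (parentNode): html
After 11 (parentNode): p

Answer: p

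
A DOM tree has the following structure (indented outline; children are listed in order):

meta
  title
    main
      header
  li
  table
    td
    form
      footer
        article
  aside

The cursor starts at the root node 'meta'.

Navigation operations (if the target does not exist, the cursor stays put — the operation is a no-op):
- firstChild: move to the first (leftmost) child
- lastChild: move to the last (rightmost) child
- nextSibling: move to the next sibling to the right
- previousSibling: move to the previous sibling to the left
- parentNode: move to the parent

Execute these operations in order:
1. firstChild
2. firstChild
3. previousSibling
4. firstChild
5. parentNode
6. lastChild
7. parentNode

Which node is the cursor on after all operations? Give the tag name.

After 1 (firstChild): title
After 2 (firstChild): main
After 3 (previousSibling): main (no-op, stayed)
After 4 (firstChild): header
After 5 (parentNode): main
After 6 (lastChild): header
After 7 (parentNode): main

Answer: main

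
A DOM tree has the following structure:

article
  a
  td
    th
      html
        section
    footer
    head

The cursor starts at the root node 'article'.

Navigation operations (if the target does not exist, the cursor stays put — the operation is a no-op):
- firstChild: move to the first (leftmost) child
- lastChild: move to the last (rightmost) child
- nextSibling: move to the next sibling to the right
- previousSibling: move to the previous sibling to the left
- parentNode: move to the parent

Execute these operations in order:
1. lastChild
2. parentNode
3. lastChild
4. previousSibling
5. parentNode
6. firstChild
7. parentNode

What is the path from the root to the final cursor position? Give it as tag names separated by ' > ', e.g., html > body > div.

Answer: article

Derivation:
After 1 (lastChild): td
After 2 (parentNode): article
After 3 (lastChild): td
After 4 (previousSibling): a
After 5 (parentNode): article
After 6 (firstChild): a
After 7 (parentNode): article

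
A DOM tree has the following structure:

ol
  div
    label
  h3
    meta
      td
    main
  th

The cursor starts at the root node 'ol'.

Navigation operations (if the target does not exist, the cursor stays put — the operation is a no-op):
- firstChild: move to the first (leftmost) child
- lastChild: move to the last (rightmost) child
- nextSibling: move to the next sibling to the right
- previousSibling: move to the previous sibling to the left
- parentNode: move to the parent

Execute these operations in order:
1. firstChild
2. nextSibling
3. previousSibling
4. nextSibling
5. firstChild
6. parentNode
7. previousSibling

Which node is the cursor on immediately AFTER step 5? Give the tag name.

After 1 (firstChild): div
After 2 (nextSibling): h3
After 3 (previousSibling): div
After 4 (nextSibling): h3
After 5 (firstChild): meta

Answer: meta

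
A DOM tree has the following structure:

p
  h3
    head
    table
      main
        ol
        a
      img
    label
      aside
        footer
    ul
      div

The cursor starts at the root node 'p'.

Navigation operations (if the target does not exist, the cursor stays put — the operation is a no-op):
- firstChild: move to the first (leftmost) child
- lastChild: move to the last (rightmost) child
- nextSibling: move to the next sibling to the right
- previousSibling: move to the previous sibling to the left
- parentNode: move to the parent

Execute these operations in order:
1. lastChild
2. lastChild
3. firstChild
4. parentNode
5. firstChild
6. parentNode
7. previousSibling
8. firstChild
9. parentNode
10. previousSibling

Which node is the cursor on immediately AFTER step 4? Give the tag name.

Answer: ul

Derivation:
After 1 (lastChild): h3
After 2 (lastChild): ul
After 3 (firstChild): div
After 4 (parentNode): ul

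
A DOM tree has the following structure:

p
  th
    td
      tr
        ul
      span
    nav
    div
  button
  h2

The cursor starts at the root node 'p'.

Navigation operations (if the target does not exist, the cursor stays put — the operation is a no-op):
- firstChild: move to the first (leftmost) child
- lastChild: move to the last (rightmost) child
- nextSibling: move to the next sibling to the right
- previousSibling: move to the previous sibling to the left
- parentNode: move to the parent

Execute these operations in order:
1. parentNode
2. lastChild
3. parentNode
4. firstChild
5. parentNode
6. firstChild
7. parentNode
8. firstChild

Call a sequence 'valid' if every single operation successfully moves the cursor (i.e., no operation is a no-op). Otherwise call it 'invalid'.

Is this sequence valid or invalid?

After 1 (parentNode): p (no-op, stayed)
After 2 (lastChild): h2
After 3 (parentNode): p
After 4 (firstChild): th
After 5 (parentNode): p
After 6 (firstChild): th
After 7 (parentNode): p
After 8 (firstChild): th

Answer: invalid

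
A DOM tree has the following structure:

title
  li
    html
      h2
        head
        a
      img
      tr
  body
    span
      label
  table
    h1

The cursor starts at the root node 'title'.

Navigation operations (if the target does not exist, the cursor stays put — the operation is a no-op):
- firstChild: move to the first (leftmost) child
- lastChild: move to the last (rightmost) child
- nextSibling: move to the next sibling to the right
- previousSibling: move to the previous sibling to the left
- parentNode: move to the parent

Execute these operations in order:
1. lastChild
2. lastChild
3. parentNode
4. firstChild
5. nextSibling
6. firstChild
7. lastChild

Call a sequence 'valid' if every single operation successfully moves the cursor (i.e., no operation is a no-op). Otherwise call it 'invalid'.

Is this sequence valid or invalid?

Answer: invalid

Derivation:
After 1 (lastChild): table
After 2 (lastChild): h1
After 3 (parentNode): table
After 4 (firstChild): h1
After 5 (nextSibling): h1 (no-op, stayed)
After 6 (firstChild): h1 (no-op, stayed)
After 7 (lastChild): h1 (no-op, stayed)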